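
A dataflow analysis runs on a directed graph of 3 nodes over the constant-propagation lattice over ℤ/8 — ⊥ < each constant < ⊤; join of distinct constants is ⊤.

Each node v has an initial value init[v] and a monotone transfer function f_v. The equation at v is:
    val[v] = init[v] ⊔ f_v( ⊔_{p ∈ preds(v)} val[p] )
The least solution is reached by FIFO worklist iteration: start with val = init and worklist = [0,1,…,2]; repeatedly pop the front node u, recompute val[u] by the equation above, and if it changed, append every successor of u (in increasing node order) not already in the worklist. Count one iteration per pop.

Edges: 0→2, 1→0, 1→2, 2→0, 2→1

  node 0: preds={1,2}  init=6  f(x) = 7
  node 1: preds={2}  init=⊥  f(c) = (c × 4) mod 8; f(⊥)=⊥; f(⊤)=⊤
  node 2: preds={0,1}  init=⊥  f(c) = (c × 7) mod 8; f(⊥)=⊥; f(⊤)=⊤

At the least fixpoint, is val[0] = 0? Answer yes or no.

Iteration log — 7 steps:
  step 1. node 0  ⊔preds=⊥  new=⊤  old=6  +wl: 
  step 2. node 1  ⊔preds=⊥  new=⊥  stable
  step 3. node 2  ⊔preds=⊤  new=⊤  old=⊥  +wl: 0,1
  step 4. node 0  ⊔preds=⊤  new=⊤  stable
  step 5. node 1  ⊔preds=⊤  new=⊤  old=⊥  +wl: 0,2
  step 6. node 0  ⊔preds=⊤  new=⊤  stable
  step 7. node 2  ⊔preds=⊤  new=⊤  stable

Least fixpoint reached:
  node 0: ⊤
  node 1: ⊤
  node 2: ⊤

no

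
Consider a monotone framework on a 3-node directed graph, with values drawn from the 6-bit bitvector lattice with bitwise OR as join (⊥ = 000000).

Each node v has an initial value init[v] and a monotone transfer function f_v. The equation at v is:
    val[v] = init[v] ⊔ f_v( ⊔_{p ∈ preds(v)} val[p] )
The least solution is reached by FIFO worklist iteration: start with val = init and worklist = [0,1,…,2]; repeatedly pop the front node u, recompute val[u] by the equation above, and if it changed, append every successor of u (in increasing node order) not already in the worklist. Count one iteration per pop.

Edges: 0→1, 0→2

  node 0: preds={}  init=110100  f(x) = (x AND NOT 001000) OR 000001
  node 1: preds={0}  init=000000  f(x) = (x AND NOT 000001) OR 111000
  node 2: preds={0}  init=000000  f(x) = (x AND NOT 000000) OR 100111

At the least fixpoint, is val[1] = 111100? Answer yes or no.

Worklist (3 pops):
  #1 pop 0: in=000000 → 110101 (was 110100); enqueue []
  #2 pop 1: in=110101 → 111100 (was 000000); enqueue []
  #3 pop 2: in=110101 → 110111 (was 000000); enqueue []

Fixpoint:
  val[0] = 110101
  val[1] = 111100
  val[2] = 110111

yes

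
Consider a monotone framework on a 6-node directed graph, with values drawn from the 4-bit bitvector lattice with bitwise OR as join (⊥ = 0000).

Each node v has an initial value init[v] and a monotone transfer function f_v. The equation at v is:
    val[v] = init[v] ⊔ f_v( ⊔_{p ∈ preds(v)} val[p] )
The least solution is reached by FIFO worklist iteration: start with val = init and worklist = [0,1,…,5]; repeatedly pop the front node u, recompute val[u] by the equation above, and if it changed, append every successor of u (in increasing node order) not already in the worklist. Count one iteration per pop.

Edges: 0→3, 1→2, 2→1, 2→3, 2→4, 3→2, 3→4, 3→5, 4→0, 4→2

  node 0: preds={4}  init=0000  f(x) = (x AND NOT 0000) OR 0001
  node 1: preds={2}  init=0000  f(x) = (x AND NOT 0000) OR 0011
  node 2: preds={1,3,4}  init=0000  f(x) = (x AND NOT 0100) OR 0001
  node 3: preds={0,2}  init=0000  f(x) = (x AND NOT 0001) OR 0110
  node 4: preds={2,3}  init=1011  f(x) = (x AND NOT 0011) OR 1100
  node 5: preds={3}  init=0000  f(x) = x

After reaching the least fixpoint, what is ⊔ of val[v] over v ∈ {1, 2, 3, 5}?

1111

Worklist (10 pops):
  #1 pop 0: in=1011 → 1011 (was 0000); enqueue []
  #2 pop 1: in=0000 → 0011 (was 0000); enqueue []
  #3 pop 2: in=1011 → 1011 (was 0000); enqueue [1]
  #4 pop 3: in=1011 → 1110 (was 0000); enqueue [2]
  #5 pop 4: in=1111 → 1111 (was 1011); enqueue [0]
  #6 pop 5: in=1110 → 1110 (was 0000); enqueue []
  #7 pop 1: in=1011 → 1011 (was 0011); enqueue []
  #8 pop 2: in=1111 → 1011 (no change)
  #9 pop 0: in=1111 → 1111 (was 1011); enqueue [3]
  #10 pop 3: in=1111 → 1110 (no change)

Fixpoint:
  val[0] = 1111
  val[1] = 1011
  val[2] = 1011
  val[3] = 1110
  val[4] = 1111
  val[5] = 1110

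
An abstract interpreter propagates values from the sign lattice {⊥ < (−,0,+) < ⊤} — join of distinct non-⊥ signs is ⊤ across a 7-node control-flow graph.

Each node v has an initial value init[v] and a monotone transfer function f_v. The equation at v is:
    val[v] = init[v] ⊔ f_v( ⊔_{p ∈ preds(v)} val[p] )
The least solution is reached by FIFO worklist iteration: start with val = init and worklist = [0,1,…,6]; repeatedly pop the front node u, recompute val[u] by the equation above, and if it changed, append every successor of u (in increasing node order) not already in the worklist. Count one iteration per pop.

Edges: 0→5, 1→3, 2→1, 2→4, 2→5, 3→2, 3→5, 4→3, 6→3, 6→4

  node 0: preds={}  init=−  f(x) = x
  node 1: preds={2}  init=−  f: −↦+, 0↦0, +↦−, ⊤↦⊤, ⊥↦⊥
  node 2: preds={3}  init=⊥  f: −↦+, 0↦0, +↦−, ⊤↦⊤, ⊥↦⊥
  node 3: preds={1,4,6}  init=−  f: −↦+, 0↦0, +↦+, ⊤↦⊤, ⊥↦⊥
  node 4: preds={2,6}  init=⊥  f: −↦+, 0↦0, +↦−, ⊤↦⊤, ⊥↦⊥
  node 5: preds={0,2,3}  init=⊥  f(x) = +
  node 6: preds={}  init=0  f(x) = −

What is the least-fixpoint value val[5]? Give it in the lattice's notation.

+

Worklist (14 pops):
  #1 pop 0: in=⊥ → − (no change)
  #2 pop 1: in=⊥ → − (no change)
  #3 pop 2: in=− → + (was ⊥); enqueue [1]
  #4 pop 3: in=⊤ → ⊤ (was −); enqueue [2]
  #5 pop 4: in=⊤ → ⊤ (was ⊥); enqueue [3]
  #6 pop 5: in=⊤ → + (was ⊥); enqueue []
  #7 pop 6: in=⊥ → ⊤ (was 0); enqueue [4]
  #8 pop 1: in=+ → − (no change)
  #9 pop 2: in=⊤ → ⊤ (was +); enqueue [1,5]
  #10 pop 3: in=⊤ → ⊤ (no change)
  #11 pop 4: in=⊤ → ⊤ (no change)
  #12 pop 1: in=⊤ → ⊤ (was −); enqueue [3]
  #13 pop 5: in=⊤ → + (no change)
  #14 pop 3: in=⊤ → ⊤ (no change)

Fixpoint:
  val[0] = −
  val[1] = ⊤
  val[2] = ⊤
  val[3] = ⊤
  val[4] = ⊤
  val[5] = +
  val[6] = ⊤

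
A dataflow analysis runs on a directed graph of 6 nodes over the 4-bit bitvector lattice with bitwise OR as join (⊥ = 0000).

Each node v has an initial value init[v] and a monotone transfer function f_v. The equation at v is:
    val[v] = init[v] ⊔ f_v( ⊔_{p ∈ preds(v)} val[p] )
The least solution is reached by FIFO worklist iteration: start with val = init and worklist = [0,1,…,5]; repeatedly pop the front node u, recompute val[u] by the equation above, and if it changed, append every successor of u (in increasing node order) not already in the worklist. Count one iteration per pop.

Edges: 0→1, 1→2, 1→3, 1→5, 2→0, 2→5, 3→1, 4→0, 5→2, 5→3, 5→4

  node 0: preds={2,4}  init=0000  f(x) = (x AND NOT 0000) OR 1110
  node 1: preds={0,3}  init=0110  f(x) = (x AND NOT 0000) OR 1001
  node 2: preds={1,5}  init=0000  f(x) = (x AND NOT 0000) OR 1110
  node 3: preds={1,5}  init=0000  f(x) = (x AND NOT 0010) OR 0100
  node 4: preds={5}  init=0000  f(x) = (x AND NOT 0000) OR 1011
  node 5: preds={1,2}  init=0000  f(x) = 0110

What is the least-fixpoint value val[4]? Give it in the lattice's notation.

1111

Trace (12 dequeues):
  [1] u=0 | in 0000 | out 1110 | prev 0000 | push {}
  [2] u=1 | in 1110 | out 1111 | prev 0110 | push {}
  [3] u=2 | in 1111 | out 1111 | prev 0000 | push {0}
  [4] u=3 | in 1111 | out 1101 | prev 0000 | push {1}
  [5] u=4 | in 0000 | out 1011 | prev 0000 | push {}
  [6] u=5 | in 1111 | out 0110 | prev 0000 | push {2,3,4}
  [7] u=0 | in 1111 | out 1111 | prev 1110 | push {}
  [8] u=1 | in 1111 | out 1111 | ==
  [9] u=2 | in 1111 | out 1111 | ==
  [10] u=3 | in 1111 | out 1101 | ==
  [11] u=4 | in 0110 | out 1111 | prev 1011 | push {0}
  [12] u=0 | in 1111 | out 1111 | ==

Converged values:
  [0] 1111
  [1] 1111
  [2] 1111
  [3] 1101
  [4] 1111
  [5] 0110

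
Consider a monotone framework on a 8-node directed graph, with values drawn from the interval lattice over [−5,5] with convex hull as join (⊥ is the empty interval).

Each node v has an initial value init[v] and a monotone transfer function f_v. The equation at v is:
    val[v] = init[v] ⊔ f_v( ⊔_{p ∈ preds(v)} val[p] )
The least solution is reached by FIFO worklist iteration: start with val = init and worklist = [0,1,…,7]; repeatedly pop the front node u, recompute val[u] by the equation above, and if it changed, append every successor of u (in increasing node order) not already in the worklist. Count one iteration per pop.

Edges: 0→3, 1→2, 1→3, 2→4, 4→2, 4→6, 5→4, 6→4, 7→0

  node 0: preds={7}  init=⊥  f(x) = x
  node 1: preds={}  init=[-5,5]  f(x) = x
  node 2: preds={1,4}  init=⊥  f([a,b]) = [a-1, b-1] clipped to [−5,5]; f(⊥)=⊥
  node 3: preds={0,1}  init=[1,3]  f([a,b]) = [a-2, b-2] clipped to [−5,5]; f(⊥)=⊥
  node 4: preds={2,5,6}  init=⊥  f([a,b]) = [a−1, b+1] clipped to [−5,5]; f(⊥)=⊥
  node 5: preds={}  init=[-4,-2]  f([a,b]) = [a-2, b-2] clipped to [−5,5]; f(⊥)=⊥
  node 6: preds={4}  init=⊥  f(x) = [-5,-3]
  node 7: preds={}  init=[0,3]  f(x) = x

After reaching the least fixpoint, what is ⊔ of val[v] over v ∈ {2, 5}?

[-5,4]

Worklist (10 pops):
  #1 pop 0: in=[0,3] → [0,3] (was ⊥); enqueue []
  #2 pop 1: in=⊥ → [-5,5] (no change)
  #3 pop 2: in=[-5,5] → [-5,4] (was ⊥); enqueue []
  #4 pop 3: in=[-5,5] → [-5,3] (was [1,3]); enqueue []
  #5 pop 4: in=[-5,4] → [-5,5] (was ⊥); enqueue [2]
  #6 pop 5: in=⊥ → [-4,-2] (no change)
  #7 pop 6: in=[-5,5] → [-5,-3] (was ⊥); enqueue [4]
  #8 pop 7: in=⊥ → [0,3] (no change)
  #9 pop 2: in=[-5,5] → [-5,4] (no change)
  #10 pop 4: in=[-5,4] → [-5,5] (no change)

Fixpoint:
  val[0] = [0,3]
  val[1] = [-5,5]
  val[2] = [-5,4]
  val[3] = [-5,3]
  val[4] = [-5,5]
  val[5] = [-4,-2]
  val[6] = [-5,-3]
  val[7] = [0,3]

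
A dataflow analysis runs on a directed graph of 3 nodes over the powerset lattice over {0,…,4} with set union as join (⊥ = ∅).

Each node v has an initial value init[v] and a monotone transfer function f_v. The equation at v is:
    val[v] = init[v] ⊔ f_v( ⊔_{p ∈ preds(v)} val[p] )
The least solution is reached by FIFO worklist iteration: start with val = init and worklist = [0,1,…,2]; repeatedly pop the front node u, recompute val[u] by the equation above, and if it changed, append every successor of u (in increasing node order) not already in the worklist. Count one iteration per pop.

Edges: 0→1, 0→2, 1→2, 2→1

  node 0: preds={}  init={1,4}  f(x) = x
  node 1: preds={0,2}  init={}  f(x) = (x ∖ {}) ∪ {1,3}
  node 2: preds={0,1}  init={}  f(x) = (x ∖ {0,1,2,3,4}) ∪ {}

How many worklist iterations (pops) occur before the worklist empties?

Iteration log — 3 steps:
  step 1. node 0  ⊔preds={}  new={1,4}  stable
  step 2. node 1  ⊔preds={1,4}  new={1,3,4}  old={}  +wl: 
  step 3. node 2  ⊔preds={1,3,4}  new={}  stable

Least fixpoint reached:
  node 0: {1,4}
  node 1: {1,3,4}
  node 2: {}

3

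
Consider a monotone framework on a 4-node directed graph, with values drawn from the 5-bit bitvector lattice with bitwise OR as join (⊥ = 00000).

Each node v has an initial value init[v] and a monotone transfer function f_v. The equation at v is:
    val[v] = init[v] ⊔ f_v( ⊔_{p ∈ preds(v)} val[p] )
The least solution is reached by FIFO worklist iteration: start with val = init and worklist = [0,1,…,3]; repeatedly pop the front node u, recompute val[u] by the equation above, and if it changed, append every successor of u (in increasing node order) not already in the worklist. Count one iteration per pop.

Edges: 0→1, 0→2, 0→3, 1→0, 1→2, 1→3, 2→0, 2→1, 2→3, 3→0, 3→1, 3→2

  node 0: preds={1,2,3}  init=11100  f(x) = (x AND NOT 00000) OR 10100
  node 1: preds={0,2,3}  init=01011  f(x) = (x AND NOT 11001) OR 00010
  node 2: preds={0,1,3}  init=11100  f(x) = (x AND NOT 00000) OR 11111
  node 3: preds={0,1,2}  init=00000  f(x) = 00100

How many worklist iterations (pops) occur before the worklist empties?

7

Worklist (7 pops):
  #1 pop 0: in=11111 → 11111 (was 11100); enqueue []
  #2 pop 1: in=11111 → 01111 (was 01011); enqueue [0]
  #3 pop 2: in=11111 → 11111 (was 11100); enqueue [1]
  #4 pop 3: in=11111 → 00100 (was 00000); enqueue [2]
  #5 pop 0: in=11111 → 11111 (no change)
  #6 pop 1: in=11111 → 01111 (no change)
  #7 pop 2: in=11111 → 11111 (no change)

Fixpoint:
  val[0] = 11111
  val[1] = 01111
  val[2] = 11111
  val[3] = 00100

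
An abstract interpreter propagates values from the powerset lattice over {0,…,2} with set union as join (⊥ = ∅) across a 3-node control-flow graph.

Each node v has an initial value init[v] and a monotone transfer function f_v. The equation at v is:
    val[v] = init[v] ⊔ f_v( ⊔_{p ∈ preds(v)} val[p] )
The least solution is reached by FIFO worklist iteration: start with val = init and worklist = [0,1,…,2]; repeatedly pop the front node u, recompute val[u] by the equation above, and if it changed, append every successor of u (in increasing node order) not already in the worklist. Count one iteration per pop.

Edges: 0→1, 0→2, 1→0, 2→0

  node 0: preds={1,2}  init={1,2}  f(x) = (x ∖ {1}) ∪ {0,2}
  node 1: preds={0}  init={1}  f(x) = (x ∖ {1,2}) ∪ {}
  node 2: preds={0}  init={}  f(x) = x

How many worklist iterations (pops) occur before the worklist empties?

Iteration log — 4 steps:
  step 1. node 0  ⊔preds={1}  new={0,1,2}  old={1,2}  +wl: 
  step 2. node 1  ⊔preds={0,1,2}  new={0,1}  old={1}  +wl: 0
  step 3. node 2  ⊔preds={0,1,2}  new={0,1,2}  old={}  +wl: 
  step 4. node 0  ⊔preds={0,1,2}  new={0,1,2}  stable

Least fixpoint reached:
  node 0: {0,1,2}
  node 1: {0,1}
  node 2: {0,1,2}

4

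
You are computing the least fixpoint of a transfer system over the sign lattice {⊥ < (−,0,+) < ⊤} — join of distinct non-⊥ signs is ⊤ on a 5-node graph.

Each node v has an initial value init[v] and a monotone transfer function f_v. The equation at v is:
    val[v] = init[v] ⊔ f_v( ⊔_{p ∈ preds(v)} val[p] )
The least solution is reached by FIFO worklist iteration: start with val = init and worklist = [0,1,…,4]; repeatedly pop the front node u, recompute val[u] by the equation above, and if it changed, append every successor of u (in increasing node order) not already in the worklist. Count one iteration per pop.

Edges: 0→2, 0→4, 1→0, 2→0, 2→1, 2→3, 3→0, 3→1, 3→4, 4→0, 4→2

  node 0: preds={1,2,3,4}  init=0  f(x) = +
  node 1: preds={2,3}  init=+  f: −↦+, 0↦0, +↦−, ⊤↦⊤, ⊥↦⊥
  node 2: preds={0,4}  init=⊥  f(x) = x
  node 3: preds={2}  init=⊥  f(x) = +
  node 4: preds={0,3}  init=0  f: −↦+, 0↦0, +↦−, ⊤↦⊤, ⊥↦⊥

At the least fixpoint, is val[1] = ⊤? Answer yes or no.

yes

Trace (9 dequeues):
  [1] u=0 | in ⊤ | out ⊤ | prev 0 | push {}
  [2] u=1 | in ⊥ | out + | ==
  [3] u=2 | in ⊤ | out ⊤ | prev ⊥ | push {0,1}
  [4] u=3 | in ⊤ | out + | prev ⊥ | push {}
  [5] u=4 | in ⊤ | out ⊤ | prev 0 | push {2}
  [6] u=0 | in ⊤ | out ⊤ | ==
  [7] u=1 | in ⊤ | out ⊤ | prev + | push {0}
  [8] u=2 | in ⊤ | out ⊤ | ==
  [9] u=0 | in ⊤ | out ⊤ | ==

Converged values:
  [0] ⊤
  [1] ⊤
  [2] ⊤
  [3] +
  [4] ⊤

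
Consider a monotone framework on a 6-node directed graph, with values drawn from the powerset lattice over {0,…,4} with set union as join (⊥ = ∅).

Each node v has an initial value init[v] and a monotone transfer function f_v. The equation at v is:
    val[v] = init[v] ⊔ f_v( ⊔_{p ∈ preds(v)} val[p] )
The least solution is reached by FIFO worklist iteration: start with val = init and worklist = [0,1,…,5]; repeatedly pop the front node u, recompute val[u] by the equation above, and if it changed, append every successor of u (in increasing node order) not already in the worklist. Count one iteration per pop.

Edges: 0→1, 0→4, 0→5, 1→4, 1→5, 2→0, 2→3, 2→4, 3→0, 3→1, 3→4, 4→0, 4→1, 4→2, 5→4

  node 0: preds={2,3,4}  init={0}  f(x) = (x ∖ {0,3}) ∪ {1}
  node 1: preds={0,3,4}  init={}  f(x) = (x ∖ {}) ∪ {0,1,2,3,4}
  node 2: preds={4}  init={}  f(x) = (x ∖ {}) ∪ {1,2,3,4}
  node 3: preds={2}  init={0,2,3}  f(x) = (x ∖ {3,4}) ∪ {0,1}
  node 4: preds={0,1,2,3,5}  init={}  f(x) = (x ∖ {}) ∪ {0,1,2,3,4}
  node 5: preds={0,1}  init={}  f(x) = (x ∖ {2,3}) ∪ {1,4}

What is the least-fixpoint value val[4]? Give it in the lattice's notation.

Worklist (13 pops):
  #1 pop 0: in={0,2,3} → {0,1,2} (was {0}); enqueue []
  #2 pop 1: in={0,1,2,3} → {0,1,2,3,4} (was {}); enqueue []
  #3 pop 2: in={} → {1,2,3,4} (was {}); enqueue [0]
  #4 pop 3: in={1,2,3,4} → {0,1,2,3} (was {0,2,3}); enqueue [1]
  #5 pop 4: in={0,1,2,3,4} → {0,1,2,3,4} (was {}); enqueue [2]
  #6 pop 5: in={0,1,2,3,4} → {0,1,4} (was {}); enqueue [4]
  #7 pop 0: in={0,1,2,3,4} → {0,1,2,4} (was {0,1,2}); enqueue [5]
  #8 pop 1: in={0,1,2,3,4} → {0,1,2,3,4} (no change)
  #9 pop 2: in={0,1,2,3,4} → {0,1,2,3,4} (was {1,2,3,4}); enqueue [0,3]
  #10 pop 4: in={0,1,2,3,4} → {0,1,2,3,4} (no change)
  #11 pop 5: in={0,1,2,3,4} → {0,1,4} (no change)
  #12 pop 0: in={0,1,2,3,4} → {0,1,2,4} (no change)
  #13 pop 3: in={0,1,2,3,4} → {0,1,2,3} (no change)

Fixpoint:
  val[0] = {0,1,2,4}
  val[1] = {0,1,2,3,4}
  val[2] = {0,1,2,3,4}
  val[3] = {0,1,2,3}
  val[4] = {0,1,2,3,4}
  val[5] = {0,1,4}

{0,1,2,3,4}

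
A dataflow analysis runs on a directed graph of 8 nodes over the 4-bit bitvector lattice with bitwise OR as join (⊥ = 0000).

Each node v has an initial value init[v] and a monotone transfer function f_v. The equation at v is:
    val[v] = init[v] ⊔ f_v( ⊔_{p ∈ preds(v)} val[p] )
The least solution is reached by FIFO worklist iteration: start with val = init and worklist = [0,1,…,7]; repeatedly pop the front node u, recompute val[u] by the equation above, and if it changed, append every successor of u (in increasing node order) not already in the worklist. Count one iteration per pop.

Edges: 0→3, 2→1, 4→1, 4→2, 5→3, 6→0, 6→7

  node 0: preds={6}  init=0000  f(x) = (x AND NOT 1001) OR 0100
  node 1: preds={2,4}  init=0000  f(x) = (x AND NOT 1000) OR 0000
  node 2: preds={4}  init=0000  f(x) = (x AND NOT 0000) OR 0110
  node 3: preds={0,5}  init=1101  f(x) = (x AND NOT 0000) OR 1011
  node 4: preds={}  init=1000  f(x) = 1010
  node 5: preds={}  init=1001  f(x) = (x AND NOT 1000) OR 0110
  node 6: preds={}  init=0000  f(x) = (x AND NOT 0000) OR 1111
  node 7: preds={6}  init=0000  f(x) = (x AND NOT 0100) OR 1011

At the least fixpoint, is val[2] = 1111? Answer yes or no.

Iteration log — 13 steps:
  step 1. node 0  ⊔preds=0000  new=0100  old=0000  +wl: 
  step 2. node 1  ⊔preds=1000  new=0000  stable
  step 3. node 2  ⊔preds=1000  new=1110  old=0000  +wl: 1
  step 4. node 3  ⊔preds=1101  new=1111  old=1101  +wl: 
  step 5. node 4  ⊔preds=0000  new=1010  old=1000  +wl: 2
  step 6. node 5  ⊔preds=0000  new=1111  old=1001  +wl: 3
  step 7. node 6  ⊔preds=0000  new=1111  old=0000  +wl: 0
  step 8. node 7  ⊔preds=1111  new=1011  old=0000  +wl: 
  step 9. node 1  ⊔preds=1110  new=0110  old=0000  +wl: 
  step 10. node 2  ⊔preds=1010  new=1110  stable
  step 11. node 3  ⊔preds=1111  new=1111  stable
  step 12. node 0  ⊔preds=1111  new=0110  old=0100  +wl: 3
  step 13. node 3  ⊔preds=1111  new=1111  stable

Least fixpoint reached:
  node 0: 0110
  node 1: 0110
  node 2: 1110
  node 3: 1111
  node 4: 1010
  node 5: 1111
  node 6: 1111
  node 7: 1011

no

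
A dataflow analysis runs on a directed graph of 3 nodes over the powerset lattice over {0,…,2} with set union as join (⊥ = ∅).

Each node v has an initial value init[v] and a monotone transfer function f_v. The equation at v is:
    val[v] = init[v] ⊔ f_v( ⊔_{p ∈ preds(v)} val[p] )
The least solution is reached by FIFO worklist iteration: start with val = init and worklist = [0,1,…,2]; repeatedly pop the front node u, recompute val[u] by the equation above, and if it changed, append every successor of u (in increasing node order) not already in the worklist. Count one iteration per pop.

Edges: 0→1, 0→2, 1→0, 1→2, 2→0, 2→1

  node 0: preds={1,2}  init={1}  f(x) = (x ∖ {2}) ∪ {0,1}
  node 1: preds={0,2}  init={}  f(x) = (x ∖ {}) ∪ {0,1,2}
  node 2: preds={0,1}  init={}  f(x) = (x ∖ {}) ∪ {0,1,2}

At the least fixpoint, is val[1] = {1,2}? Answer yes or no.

no

Worklist (5 pops):
  #1 pop 0: in={} → {0,1} (was {1}); enqueue []
  #2 pop 1: in={0,1} → {0,1,2} (was {}); enqueue [0]
  #3 pop 2: in={0,1,2} → {0,1,2} (was {}); enqueue [1]
  #4 pop 0: in={0,1,2} → {0,1} (no change)
  #5 pop 1: in={0,1,2} → {0,1,2} (no change)

Fixpoint:
  val[0] = {0,1}
  val[1] = {0,1,2}
  val[2] = {0,1,2}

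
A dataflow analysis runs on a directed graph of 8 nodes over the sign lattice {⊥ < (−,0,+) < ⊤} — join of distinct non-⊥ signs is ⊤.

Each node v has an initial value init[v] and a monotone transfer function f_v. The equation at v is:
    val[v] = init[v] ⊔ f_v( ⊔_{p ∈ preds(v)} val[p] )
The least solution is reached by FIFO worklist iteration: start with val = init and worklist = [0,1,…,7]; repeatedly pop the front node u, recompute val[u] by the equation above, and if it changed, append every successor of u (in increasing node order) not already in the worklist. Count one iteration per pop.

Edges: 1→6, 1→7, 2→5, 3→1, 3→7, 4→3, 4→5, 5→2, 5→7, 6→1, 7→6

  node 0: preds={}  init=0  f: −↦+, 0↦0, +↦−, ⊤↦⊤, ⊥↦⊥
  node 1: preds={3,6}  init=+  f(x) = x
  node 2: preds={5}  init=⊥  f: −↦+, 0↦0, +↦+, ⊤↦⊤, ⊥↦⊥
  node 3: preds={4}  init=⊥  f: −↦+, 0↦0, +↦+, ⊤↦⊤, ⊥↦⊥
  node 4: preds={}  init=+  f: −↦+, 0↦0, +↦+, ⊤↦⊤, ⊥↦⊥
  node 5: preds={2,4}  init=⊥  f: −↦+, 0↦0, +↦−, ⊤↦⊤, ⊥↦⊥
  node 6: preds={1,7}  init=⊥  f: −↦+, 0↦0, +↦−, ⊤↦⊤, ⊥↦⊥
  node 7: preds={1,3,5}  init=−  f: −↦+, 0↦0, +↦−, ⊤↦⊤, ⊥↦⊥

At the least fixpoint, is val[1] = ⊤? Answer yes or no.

Worklist (13 pops):
  #1 pop 0: in=⊥ → 0 (no change)
  #2 pop 1: in=⊥ → + (no change)
  #3 pop 2: in=⊥ → ⊥ (no change)
  #4 pop 3: in=+ → + (was ⊥); enqueue [1]
  #5 pop 4: in=⊥ → + (no change)
  #6 pop 5: in=+ → − (was ⊥); enqueue [2]
  #7 pop 6: in=⊤ → ⊤ (was ⊥); enqueue []
  #8 pop 7: in=⊤ → ⊤ (was −); enqueue [6]
  #9 pop 1: in=⊤ → ⊤ (was +); enqueue [7]
  #10 pop 2: in=− → + (was ⊥); enqueue [5]
  #11 pop 6: in=⊤ → ⊤ (no change)
  #12 pop 7: in=⊤ → ⊤ (no change)
  #13 pop 5: in=+ → − (no change)

Fixpoint:
  val[0] = 0
  val[1] = ⊤
  val[2] = +
  val[3] = +
  val[4] = +
  val[5] = −
  val[6] = ⊤
  val[7] = ⊤

yes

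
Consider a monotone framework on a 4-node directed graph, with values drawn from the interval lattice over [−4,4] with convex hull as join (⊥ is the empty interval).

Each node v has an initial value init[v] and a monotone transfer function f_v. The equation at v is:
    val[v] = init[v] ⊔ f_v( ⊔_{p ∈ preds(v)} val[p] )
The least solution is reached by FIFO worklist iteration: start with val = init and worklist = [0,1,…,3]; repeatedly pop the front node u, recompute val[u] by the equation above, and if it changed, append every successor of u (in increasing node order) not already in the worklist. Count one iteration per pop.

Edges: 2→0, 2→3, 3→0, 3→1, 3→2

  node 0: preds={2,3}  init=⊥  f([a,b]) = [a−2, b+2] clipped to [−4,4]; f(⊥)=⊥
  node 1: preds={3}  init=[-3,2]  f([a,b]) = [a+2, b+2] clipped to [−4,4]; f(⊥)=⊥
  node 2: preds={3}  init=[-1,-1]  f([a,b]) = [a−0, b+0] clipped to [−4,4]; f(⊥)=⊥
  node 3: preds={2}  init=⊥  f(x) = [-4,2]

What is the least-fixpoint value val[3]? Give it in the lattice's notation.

[-4,2]

Iteration log — 9 steps:
  step 1. node 0  ⊔preds=[-1,-1]  new=[-3,1]  old=⊥  +wl: 
  step 2. node 1  ⊔preds=⊥  new=[-3,2]  stable
  step 3. node 2  ⊔preds=⊥  new=[-1,-1]  stable
  step 4. node 3  ⊔preds=[-1,-1]  new=[-4,2]  old=⊥  +wl: 0,1,2
  step 5. node 0  ⊔preds=[-4,2]  new=[-4,4]  old=[-3,1]  +wl: 
  step 6. node 1  ⊔preds=[-4,2]  new=[-3,4]  old=[-3,2]  +wl: 
  step 7. node 2  ⊔preds=[-4,2]  new=[-4,2]  old=[-1,-1]  +wl: 0,3
  step 8. node 0  ⊔preds=[-4,2]  new=[-4,4]  stable
  step 9. node 3  ⊔preds=[-4,2]  new=[-4,2]  stable

Least fixpoint reached:
  node 0: [-4,4]
  node 1: [-3,4]
  node 2: [-4,2]
  node 3: [-4,2]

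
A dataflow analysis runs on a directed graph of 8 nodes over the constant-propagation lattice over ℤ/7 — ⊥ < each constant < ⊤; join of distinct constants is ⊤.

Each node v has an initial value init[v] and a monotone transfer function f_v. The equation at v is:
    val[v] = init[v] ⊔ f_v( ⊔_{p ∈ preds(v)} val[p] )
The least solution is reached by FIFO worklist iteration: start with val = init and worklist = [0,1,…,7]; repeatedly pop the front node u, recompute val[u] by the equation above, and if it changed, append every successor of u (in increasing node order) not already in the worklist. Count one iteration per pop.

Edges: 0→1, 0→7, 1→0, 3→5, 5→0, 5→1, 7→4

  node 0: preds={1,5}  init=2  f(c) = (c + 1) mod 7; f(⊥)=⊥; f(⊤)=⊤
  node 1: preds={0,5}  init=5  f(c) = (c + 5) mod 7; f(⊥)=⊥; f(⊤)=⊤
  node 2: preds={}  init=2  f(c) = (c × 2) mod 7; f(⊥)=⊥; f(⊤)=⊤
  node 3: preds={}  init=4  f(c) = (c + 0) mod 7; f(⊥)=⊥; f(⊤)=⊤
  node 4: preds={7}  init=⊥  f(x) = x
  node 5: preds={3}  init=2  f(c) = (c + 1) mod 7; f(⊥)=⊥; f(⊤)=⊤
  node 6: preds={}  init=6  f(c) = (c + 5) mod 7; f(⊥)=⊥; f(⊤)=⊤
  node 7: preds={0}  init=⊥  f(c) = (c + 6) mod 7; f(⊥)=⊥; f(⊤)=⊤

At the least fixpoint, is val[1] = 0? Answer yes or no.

Trace (11 dequeues):
  [1] u=0 | in ⊤ | out ⊤ | prev 2 | push {}
  [2] u=1 | in ⊤ | out ⊤ | prev 5 | push {0}
  [3] u=2 | in ⊥ | out 2 | ==
  [4] u=3 | in ⊥ | out 4 | ==
  [5] u=4 | in ⊥ | out ⊥ | ==
  [6] u=5 | in 4 | out ⊤ | prev 2 | push {1}
  [7] u=6 | in ⊥ | out 6 | ==
  [8] u=7 | in ⊤ | out ⊤ | prev ⊥ | push {4}
  [9] u=0 | in ⊤ | out ⊤ | ==
  [10] u=1 | in ⊤ | out ⊤ | ==
  [11] u=4 | in ⊤ | out ⊤ | prev ⊥ | push {}

Converged values:
  [0] ⊤
  [1] ⊤
  [2] 2
  [3] 4
  [4] ⊤
  [5] ⊤
  [6] 6
  [7] ⊤

no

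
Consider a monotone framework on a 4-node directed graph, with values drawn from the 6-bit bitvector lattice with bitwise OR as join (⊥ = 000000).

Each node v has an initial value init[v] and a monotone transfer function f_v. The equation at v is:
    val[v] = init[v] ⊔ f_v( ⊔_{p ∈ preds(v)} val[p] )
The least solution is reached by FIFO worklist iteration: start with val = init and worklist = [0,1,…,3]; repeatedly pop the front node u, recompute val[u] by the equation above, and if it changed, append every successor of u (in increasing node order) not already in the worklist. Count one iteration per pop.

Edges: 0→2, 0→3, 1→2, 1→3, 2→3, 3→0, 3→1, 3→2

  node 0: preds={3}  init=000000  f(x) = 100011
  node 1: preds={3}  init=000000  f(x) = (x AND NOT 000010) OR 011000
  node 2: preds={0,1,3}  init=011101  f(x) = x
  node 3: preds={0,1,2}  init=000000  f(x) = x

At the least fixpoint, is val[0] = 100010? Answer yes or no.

Trace (8 dequeues):
  [1] u=0 | in 000000 | out 100011 | prev 000000 | push {}
  [2] u=1 | in 000000 | out 011000 | prev 000000 | push {}
  [3] u=2 | in 111011 | out 111111 | prev 011101 | push {}
  [4] u=3 | in 111111 | out 111111 | prev 000000 | push {0,1,2}
  [5] u=0 | in 111111 | out 100011 | ==
  [6] u=1 | in 111111 | out 111101 | prev 011000 | push {3}
  [7] u=2 | in 111111 | out 111111 | ==
  [8] u=3 | in 111111 | out 111111 | ==

Converged values:
  [0] 100011
  [1] 111101
  [2] 111111
  [3] 111111

no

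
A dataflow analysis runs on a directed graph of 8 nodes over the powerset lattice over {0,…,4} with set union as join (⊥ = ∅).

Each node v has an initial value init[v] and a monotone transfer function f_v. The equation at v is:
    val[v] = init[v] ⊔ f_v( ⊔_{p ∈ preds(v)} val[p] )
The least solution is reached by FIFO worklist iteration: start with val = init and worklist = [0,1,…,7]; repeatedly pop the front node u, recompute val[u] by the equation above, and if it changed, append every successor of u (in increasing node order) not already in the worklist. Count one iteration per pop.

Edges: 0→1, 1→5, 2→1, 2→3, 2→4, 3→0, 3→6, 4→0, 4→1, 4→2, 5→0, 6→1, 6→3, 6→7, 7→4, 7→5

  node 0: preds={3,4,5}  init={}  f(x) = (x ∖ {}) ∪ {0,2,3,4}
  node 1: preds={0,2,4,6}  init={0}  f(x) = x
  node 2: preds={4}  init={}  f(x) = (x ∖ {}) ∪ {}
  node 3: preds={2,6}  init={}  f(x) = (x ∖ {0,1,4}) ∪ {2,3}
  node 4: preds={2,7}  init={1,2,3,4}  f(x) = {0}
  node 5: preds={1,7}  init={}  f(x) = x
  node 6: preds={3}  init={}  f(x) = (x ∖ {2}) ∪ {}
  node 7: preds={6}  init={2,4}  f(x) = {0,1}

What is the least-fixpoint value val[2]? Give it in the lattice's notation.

{0,1,2,3,4}

Iteration log — 15 steps:
  step 1. node 0  ⊔preds={1,2,3,4}  new={0,1,2,3,4}  old={}  +wl: 
  step 2. node 1  ⊔preds={0,1,2,3,4}  new={0,1,2,3,4}  old={0}  +wl: 
  step 3. node 2  ⊔preds={1,2,3,4}  new={1,2,3,4}  old={}  +wl: 1
  step 4. node 3  ⊔preds={1,2,3,4}  new={2,3}  old={}  +wl: 0
  step 5. node 4  ⊔preds={1,2,3,4}  new={0,1,2,3,4}  old={1,2,3,4}  +wl: 2
  step 6. node 5  ⊔preds={0,1,2,3,4}  new={0,1,2,3,4}  old={}  +wl: 
  step 7. node 6  ⊔preds={2,3}  new={3}  old={}  +wl: 3
  step 8. node 7  ⊔preds={3}  new={0,1,2,4}  old={2,4}  +wl: 4,5
  step 9. node 1  ⊔preds={0,1,2,3,4}  new={0,1,2,3,4}  stable
  step 10. node 0  ⊔preds={0,1,2,3,4}  new={0,1,2,3,4}  stable
  step 11. node 2  ⊔preds={0,1,2,3,4}  new={0,1,2,3,4}  old={1,2,3,4}  +wl: 1
  step 12. node 3  ⊔preds={0,1,2,3,4}  new={2,3}  stable
  step 13. node 4  ⊔preds={0,1,2,3,4}  new={0,1,2,3,4}  stable
  step 14. node 5  ⊔preds={0,1,2,3,4}  new={0,1,2,3,4}  stable
  step 15. node 1  ⊔preds={0,1,2,3,4}  new={0,1,2,3,4}  stable

Least fixpoint reached:
  node 0: {0,1,2,3,4}
  node 1: {0,1,2,3,4}
  node 2: {0,1,2,3,4}
  node 3: {2,3}
  node 4: {0,1,2,3,4}
  node 5: {0,1,2,3,4}
  node 6: {3}
  node 7: {0,1,2,4}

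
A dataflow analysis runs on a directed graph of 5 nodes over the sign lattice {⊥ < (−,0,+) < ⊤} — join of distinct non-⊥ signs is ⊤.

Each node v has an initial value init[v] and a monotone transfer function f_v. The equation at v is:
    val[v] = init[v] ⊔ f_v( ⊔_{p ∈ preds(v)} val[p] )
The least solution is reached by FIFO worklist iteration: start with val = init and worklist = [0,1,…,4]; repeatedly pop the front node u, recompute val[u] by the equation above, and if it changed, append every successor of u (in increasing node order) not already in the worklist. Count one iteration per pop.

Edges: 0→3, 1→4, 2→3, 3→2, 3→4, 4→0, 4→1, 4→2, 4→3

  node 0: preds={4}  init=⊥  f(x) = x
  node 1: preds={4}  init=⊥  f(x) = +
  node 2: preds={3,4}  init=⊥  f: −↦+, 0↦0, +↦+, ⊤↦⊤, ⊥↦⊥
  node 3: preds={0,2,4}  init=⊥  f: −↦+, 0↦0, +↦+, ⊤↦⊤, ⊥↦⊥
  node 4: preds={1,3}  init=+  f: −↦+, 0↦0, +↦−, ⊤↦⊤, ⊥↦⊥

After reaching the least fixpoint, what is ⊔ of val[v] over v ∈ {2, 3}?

Worklist (11 pops):
  #1 pop 0: in=+ → + (was ⊥); enqueue []
  #2 pop 1: in=+ → + (was ⊥); enqueue []
  #3 pop 2: in=+ → + (was ⊥); enqueue []
  #4 pop 3: in=+ → + (was ⊥); enqueue [2]
  #5 pop 4: in=+ → ⊤ (was +); enqueue [0,1,3]
  #6 pop 2: in=⊤ → ⊤ (was +); enqueue []
  #7 pop 0: in=⊤ → ⊤ (was +); enqueue []
  #8 pop 1: in=⊤ → + (no change)
  #9 pop 3: in=⊤ → ⊤ (was +); enqueue [2,4]
  #10 pop 2: in=⊤ → ⊤ (no change)
  #11 pop 4: in=⊤ → ⊤ (no change)

Fixpoint:
  val[0] = ⊤
  val[1] = +
  val[2] = ⊤
  val[3] = ⊤
  val[4] = ⊤

⊤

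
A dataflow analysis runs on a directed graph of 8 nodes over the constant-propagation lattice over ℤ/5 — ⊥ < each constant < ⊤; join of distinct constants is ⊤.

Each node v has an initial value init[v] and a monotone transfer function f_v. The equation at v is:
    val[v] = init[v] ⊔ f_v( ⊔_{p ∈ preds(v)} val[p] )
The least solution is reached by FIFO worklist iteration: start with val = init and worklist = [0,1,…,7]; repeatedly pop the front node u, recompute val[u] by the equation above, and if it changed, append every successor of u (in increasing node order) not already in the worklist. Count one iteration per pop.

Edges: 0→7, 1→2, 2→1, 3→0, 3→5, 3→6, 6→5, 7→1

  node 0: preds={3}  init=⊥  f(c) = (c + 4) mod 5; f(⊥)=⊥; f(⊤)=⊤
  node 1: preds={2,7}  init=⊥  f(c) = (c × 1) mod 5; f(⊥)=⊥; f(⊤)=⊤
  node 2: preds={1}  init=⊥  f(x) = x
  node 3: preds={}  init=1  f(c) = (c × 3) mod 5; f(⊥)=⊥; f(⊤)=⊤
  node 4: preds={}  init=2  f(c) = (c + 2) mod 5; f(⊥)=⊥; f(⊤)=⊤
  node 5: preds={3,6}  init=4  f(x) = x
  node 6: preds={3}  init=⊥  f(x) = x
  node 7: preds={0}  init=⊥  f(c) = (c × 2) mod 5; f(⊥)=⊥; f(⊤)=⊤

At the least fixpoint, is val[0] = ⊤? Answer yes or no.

no

Worklist (12 pops):
  #1 pop 0: in=1 → 0 (was ⊥); enqueue []
  #2 pop 1: in=⊥ → ⊥ (no change)
  #3 pop 2: in=⊥ → ⊥ (no change)
  #4 pop 3: in=⊥ → 1 (no change)
  #5 pop 4: in=⊥ → 2 (no change)
  #6 pop 5: in=1 → ⊤ (was 4); enqueue []
  #7 pop 6: in=1 → 1 (was ⊥); enqueue [5]
  #8 pop 7: in=0 → 0 (was ⊥); enqueue [1]
  #9 pop 5: in=1 → ⊤ (no change)
  #10 pop 1: in=0 → 0 (was ⊥); enqueue [2]
  #11 pop 2: in=0 → 0 (was ⊥); enqueue [1]
  #12 pop 1: in=0 → 0 (no change)

Fixpoint:
  val[0] = 0
  val[1] = 0
  val[2] = 0
  val[3] = 1
  val[4] = 2
  val[5] = ⊤
  val[6] = 1
  val[7] = 0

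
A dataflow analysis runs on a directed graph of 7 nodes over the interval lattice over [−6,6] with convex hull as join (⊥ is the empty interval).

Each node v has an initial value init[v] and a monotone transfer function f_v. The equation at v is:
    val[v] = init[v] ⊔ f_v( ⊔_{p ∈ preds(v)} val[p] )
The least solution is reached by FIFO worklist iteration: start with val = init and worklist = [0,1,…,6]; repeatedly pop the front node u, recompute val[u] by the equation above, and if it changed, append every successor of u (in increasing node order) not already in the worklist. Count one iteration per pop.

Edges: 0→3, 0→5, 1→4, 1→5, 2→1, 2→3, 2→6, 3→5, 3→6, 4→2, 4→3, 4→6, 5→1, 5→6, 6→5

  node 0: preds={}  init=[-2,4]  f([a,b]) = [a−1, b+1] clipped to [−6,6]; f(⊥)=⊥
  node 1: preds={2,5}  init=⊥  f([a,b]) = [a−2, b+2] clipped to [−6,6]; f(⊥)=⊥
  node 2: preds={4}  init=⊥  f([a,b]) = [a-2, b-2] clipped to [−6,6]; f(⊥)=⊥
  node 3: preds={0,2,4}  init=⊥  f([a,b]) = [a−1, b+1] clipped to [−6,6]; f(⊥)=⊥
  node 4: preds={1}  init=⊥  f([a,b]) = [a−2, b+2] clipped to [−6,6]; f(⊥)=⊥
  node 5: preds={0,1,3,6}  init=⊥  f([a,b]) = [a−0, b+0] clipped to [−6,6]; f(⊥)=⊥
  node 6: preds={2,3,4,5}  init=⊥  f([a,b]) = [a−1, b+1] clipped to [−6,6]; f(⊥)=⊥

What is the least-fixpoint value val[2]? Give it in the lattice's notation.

[-6,4]

Worklist (18 pops):
  #1 pop 0: in=⊥ → [-2,4] (no change)
  #2 pop 1: in=⊥ → ⊥ (no change)
  #3 pop 2: in=⊥ → ⊥ (no change)
  #4 pop 3: in=[-2,4] → [-3,5] (was ⊥); enqueue []
  #5 pop 4: in=⊥ → ⊥ (no change)
  #6 pop 5: in=[-3,5] → [-3,5] (was ⊥); enqueue [1]
  #7 pop 6: in=[-3,5] → [-4,6] (was ⊥); enqueue [5]
  #8 pop 1: in=[-3,5] → [-5,6] (was ⊥); enqueue [4]
  #9 pop 5: in=[-5,6] → [-5,6] (was [-3,5]); enqueue [1,6]
  #10 pop 4: in=[-5,6] → [-6,6] (was ⊥); enqueue [2,3]
  #11 pop 1: in=[-5,6] → [-6,6] (was [-5,6]); enqueue [4,5]
  #12 pop 6: in=[-6,6] → [-6,6] (was [-4,6]); enqueue []
  #13 pop 2: in=[-6,6] → [-6,4] (was ⊥); enqueue [1,6]
  #14 pop 3: in=[-6,6] → [-6,6] (was [-3,5]); enqueue []
  #15 pop 4: in=[-6,6] → [-6,6] (no change)
  #16 pop 5: in=[-6,6] → [-6,6] (was [-5,6]); enqueue []
  #17 pop 1: in=[-6,6] → [-6,6] (no change)
  #18 pop 6: in=[-6,6] → [-6,6] (no change)

Fixpoint:
  val[0] = [-2,4]
  val[1] = [-6,6]
  val[2] = [-6,4]
  val[3] = [-6,6]
  val[4] = [-6,6]
  val[5] = [-6,6]
  val[6] = [-6,6]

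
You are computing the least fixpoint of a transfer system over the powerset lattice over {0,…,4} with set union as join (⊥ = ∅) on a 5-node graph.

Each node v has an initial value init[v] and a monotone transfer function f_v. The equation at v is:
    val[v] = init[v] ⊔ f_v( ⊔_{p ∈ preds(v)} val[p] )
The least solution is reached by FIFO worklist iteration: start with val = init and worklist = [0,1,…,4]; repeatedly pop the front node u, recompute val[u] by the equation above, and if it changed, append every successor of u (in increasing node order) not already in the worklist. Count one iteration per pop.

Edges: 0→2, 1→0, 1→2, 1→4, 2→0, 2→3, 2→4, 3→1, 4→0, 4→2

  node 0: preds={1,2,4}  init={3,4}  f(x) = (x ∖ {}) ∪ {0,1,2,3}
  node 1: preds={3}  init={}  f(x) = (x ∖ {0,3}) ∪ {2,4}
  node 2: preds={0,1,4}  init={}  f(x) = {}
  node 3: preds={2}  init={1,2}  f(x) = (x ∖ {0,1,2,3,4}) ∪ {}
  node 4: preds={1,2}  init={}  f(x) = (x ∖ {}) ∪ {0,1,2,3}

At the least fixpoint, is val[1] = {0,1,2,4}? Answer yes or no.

no

Worklist (7 pops):
  #1 pop 0: in={} → {0,1,2,3,4} (was {3,4}); enqueue []
  #2 pop 1: in={1,2} → {1,2,4} (was {}); enqueue [0]
  #3 pop 2: in={0,1,2,3,4} → {} (no change)
  #4 pop 3: in={} → {1,2} (no change)
  #5 pop 4: in={1,2,4} → {0,1,2,3,4} (was {}); enqueue [2]
  #6 pop 0: in={0,1,2,3,4} → {0,1,2,3,4} (no change)
  #7 pop 2: in={0,1,2,3,4} → {} (no change)

Fixpoint:
  val[0] = {0,1,2,3,4}
  val[1] = {1,2,4}
  val[2] = {}
  val[3] = {1,2}
  val[4] = {0,1,2,3,4}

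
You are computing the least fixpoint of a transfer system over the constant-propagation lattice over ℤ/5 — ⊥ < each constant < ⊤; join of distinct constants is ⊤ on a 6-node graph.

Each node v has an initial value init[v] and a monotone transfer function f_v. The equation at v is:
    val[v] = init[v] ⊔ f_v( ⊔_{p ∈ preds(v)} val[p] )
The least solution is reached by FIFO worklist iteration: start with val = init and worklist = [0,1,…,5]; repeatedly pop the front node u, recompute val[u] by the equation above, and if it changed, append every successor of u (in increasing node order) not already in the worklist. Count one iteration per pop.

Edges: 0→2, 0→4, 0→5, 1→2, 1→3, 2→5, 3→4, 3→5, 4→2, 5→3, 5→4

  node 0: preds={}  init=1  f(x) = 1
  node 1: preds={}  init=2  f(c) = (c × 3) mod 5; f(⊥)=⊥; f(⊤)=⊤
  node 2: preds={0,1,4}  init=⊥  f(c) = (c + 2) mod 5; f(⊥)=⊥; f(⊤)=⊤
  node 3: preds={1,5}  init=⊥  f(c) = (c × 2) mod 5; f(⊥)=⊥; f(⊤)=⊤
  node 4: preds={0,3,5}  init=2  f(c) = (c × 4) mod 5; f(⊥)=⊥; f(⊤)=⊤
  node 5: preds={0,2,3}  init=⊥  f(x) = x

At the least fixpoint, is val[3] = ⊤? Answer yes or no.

Worklist (10 pops):
  #1 pop 0: in=⊥ → 1 (no change)
  #2 pop 1: in=⊥ → 2 (no change)
  #3 pop 2: in=⊤ → ⊤ (was ⊥); enqueue []
  #4 pop 3: in=2 → 4 (was ⊥); enqueue []
  #5 pop 4: in=⊤ → ⊤ (was 2); enqueue [2]
  #6 pop 5: in=⊤ → ⊤ (was ⊥); enqueue [3,4]
  #7 pop 2: in=⊤ → ⊤ (no change)
  #8 pop 3: in=⊤ → ⊤ (was 4); enqueue [5]
  #9 pop 4: in=⊤ → ⊤ (no change)
  #10 pop 5: in=⊤ → ⊤ (no change)

Fixpoint:
  val[0] = 1
  val[1] = 2
  val[2] = ⊤
  val[3] = ⊤
  val[4] = ⊤
  val[5] = ⊤

yes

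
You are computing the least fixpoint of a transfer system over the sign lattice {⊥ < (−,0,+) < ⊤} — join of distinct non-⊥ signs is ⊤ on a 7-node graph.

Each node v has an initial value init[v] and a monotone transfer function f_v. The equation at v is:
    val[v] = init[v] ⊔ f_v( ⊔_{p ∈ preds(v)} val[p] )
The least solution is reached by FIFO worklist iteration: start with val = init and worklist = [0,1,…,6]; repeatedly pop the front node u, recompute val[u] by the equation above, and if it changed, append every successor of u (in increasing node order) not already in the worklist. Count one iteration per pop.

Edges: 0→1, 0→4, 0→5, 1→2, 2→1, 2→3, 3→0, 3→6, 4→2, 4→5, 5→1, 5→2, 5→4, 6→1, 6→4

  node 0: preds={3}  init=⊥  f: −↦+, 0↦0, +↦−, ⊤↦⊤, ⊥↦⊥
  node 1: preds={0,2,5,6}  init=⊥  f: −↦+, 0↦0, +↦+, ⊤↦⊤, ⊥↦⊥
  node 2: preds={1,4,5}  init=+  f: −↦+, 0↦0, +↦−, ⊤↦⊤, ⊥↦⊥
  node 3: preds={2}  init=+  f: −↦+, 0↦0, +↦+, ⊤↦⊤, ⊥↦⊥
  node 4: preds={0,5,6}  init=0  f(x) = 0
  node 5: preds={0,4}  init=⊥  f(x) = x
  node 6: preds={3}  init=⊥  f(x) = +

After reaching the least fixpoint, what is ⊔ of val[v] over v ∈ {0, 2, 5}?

Iteration log — 13 steps:
  step 1. node 0  ⊔preds=+  new=−  old=⊥  +wl: 
  step 2. node 1  ⊔preds=⊤  new=⊤  old=⊥  +wl: 
  step 3. node 2  ⊔preds=⊤  new=⊤  old=+  +wl: 1
  step 4. node 3  ⊔preds=⊤  new=⊤  old=+  +wl: 0
  step 5. node 4  ⊔preds=−  new=0  stable
  step 6. node 5  ⊔preds=⊤  new=⊤  old=⊥  +wl: 2,4
  step 7. node 6  ⊔preds=⊤  new=+  old=⊥  +wl: 
  step 8. node 1  ⊔preds=⊤  new=⊤  stable
  step 9. node 0  ⊔preds=⊤  new=⊤  old=−  +wl: 1,5
  step 10. node 2  ⊔preds=⊤  new=⊤  stable
  step 11. node 4  ⊔preds=⊤  new=0  stable
  step 12. node 1  ⊔preds=⊤  new=⊤  stable
  step 13. node 5  ⊔preds=⊤  new=⊤  stable

Least fixpoint reached:
  node 0: ⊤
  node 1: ⊤
  node 2: ⊤
  node 3: ⊤
  node 4: 0
  node 5: ⊤
  node 6: +

⊤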